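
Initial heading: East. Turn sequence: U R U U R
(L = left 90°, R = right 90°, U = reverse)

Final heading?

Answer: Final heading: East

Derivation:
Start: East
  U (U-turn (180°)) -> West
  R (right (90° clockwise)) -> North
  U (U-turn (180°)) -> South
  U (U-turn (180°)) -> North
  R (right (90° clockwise)) -> East
Final: East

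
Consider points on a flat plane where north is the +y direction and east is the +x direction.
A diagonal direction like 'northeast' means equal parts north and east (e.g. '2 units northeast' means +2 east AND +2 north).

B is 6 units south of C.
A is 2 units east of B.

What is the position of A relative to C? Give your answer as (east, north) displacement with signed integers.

Place C at the origin (east=0, north=0).
  B is 6 units south of C: delta (east=+0, north=-6); B at (east=0, north=-6).
  A is 2 units east of B: delta (east=+2, north=+0); A at (east=2, north=-6).
Therefore A relative to C: (east=2, north=-6).

Answer: A is at (east=2, north=-6) relative to C.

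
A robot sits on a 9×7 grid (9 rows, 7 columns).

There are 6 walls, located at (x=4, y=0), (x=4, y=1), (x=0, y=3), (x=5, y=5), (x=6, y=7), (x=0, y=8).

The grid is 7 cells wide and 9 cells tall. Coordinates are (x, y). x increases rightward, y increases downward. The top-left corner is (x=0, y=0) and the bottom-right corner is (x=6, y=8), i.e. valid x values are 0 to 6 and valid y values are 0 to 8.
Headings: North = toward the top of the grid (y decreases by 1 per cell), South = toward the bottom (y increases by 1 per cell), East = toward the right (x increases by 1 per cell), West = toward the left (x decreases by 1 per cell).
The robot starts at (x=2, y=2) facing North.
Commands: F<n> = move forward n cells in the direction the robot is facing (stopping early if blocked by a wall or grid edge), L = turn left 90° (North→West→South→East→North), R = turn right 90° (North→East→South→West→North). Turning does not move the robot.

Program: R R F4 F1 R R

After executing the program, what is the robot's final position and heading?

Start: (x=2, y=2), facing North
  R: turn right, now facing East
  R: turn right, now facing South
  F4: move forward 4, now at (x=2, y=6)
  F1: move forward 1, now at (x=2, y=7)
  R: turn right, now facing West
  R: turn right, now facing North
Final: (x=2, y=7), facing North

Answer: Final position: (x=2, y=7), facing North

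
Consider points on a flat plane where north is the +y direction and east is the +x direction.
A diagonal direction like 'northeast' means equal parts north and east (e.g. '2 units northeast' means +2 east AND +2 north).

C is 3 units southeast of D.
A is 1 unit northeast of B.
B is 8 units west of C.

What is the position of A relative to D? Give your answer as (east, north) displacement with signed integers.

Place D at the origin (east=0, north=0).
  C is 3 units southeast of D: delta (east=+3, north=-3); C at (east=3, north=-3).
  B is 8 units west of C: delta (east=-8, north=+0); B at (east=-5, north=-3).
  A is 1 unit northeast of B: delta (east=+1, north=+1); A at (east=-4, north=-2).
Therefore A relative to D: (east=-4, north=-2).

Answer: A is at (east=-4, north=-2) relative to D.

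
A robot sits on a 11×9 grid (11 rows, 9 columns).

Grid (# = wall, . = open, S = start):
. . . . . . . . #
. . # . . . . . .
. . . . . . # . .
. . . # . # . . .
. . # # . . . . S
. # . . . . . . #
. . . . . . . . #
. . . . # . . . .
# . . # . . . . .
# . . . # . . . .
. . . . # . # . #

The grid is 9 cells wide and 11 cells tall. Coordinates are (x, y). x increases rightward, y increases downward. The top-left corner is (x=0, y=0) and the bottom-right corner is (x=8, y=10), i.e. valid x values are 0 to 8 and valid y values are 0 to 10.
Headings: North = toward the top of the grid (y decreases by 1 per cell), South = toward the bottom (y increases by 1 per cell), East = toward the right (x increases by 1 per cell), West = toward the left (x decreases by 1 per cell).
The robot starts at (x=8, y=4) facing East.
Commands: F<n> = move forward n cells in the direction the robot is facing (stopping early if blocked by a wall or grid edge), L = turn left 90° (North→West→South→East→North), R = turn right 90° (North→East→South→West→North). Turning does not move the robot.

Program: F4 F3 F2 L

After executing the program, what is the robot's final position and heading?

Answer: Final position: (x=8, y=4), facing North

Derivation:
Start: (x=8, y=4), facing East
  F4: move forward 0/4 (blocked), now at (x=8, y=4)
  F3: move forward 0/3 (blocked), now at (x=8, y=4)
  F2: move forward 0/2 (blocked), now at (x=8, y=4)
  L: turn left, now facing North
Final: (x=8, y=4), facing North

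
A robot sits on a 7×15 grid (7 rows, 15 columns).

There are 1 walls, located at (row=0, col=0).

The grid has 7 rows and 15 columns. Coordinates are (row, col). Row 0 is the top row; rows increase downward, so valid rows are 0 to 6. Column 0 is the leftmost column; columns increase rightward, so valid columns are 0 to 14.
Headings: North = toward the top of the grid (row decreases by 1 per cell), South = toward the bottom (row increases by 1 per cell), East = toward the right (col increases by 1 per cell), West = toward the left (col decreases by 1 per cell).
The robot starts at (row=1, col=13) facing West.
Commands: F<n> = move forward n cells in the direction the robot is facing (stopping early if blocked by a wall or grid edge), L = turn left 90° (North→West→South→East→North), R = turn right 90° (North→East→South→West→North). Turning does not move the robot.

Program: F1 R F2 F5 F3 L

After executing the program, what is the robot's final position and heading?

Start: (row=1, col=13), facing West
  F1: move forward 1, now at (row=1, col=12)
  R: turn right, now facing North
  F2: move forward 1/2 (blocked), now at (row=0, col=12)
  F5: move forward 0/5 (blocked), now at (row=0, col=12)
  F3: move forward 0/3 (blocked), now at (row=0, col=12)
  L: turn left, now facing West
Final: (row=0, col=12), facing West

Answer: Final position: (row=0, col=12), facing West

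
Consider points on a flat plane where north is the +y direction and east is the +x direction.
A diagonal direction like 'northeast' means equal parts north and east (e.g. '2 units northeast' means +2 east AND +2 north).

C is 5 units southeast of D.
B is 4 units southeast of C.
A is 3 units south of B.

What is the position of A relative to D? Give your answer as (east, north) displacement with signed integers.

Answer: A is at (east=9, north=-12) relative to D.

Derivation:
Place D at the origin (east=0, north=0).
  C is 5 units southeast of D: delta (east=+5, north=-5); C at (east=5, north=-5).
  B is 4 units southeast of C: delta (east=+4, north=-4); B at (east=9, north=-9).
  A is 3 units south of B: delta (east=+0, north=-3); A at (east=9, north=-12).
Therefore A relative to D: (east=9, north=-12).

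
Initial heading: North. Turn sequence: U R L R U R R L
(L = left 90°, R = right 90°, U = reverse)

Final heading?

Start: North
  U (U-turn (180°)) -> South
  R (right (90° clockwise)) -> West
  L (left (90° counter-clockwise)) -> South
  R (right (90° clockwise)) -> West
  U (U-turn (180°)) -> East
  R (right (90° clockwise)) -> South
  R (right (90° clockwise)) -> West
  L (left (90° counter-clockwise)) -> South
Final: South

Answer: Final heading: South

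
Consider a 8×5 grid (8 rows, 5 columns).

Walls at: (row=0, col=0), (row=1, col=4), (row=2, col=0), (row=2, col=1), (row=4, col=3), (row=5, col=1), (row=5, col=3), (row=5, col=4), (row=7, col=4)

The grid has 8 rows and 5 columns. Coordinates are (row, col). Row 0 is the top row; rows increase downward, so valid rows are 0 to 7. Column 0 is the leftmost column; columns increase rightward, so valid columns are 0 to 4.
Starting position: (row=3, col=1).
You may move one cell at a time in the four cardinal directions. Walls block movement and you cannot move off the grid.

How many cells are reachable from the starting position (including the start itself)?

BFS flood-fill from (row=3, col=1):
  Distance 0: (row=3, col=1)
  Distance 1: (row=3, col=0), (row=3, col=2), (row=4, col=1)
  Distance 2: (row=2, col=2), (row=3, col=3), (row=4, col=0), (row=4, col=2)
  Distance 3: (row=1, col=2), (row=2, col=3), (row=3, col=4), (row=5, col=0), (row=5, col=2)
  Distance 4: (row=0, col=2), (row=1, col=1), (row=1, col=3), (row=2, col=4), (row=4, col=4), (row=6, col=0), (row=6, col=2)
  Distance 5: (row=0, col=1), (row=0, col=3), (row=1, col=0), (row=6, col=1), (row=6, col=3), (row=7, col=0), (row=7, col=2)
  Distance 6: (row=0, col=4), (row=6, col=4), (row=7, col=1), (row=7, col=3)
Total reachable: 31 (grid has 31 open cells total)

Answer: Reachable cells: 31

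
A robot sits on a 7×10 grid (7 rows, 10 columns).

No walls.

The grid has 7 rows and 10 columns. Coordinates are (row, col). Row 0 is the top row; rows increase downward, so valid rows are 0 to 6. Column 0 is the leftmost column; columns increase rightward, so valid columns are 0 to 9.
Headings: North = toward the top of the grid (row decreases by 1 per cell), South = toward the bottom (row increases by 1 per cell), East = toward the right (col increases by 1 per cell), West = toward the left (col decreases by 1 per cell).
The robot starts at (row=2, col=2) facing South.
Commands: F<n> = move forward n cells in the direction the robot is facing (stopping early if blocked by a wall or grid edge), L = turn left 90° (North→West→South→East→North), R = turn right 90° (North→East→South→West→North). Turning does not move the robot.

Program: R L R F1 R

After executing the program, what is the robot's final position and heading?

Start: (row=2, col=2), facing South
  R: turn right, now facing West
  L: turn left, now facing South
  R: turn right, now facing West
  F1: move forward 1, now at (row=2, col=1)
  R: turn right, now facing North
Final: (row=2, col=1), facing North

Answer: Final position: (row=2, col=1), facing North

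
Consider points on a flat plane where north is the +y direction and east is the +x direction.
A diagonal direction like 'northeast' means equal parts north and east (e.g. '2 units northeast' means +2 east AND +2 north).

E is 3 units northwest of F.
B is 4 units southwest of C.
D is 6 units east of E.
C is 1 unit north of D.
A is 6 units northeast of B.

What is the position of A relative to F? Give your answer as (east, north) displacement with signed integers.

Place F at the origin (east=0, north=0).
  E is 3 units northwest of F: delta (east=-3, north=+3); E at (east=-3, north=3).
  D is 6 units east of E: delta (east=+6, north=+0); D at (east=3, north=3).
  C is 1 unit north of D: delta (east=+0, north=+1); C at (east=3, north=4).
  B is 4 units southwest of C: delta (east=-4, north=-4); B at (east=-1, north=0).
  A is 6 units northeast of B: delta (east=+6, north=+6); A at (east=5, north=6).
Therefore A relative to F: (east=5, north=6).

Answer: A is at (east=5, north=6) relative to F.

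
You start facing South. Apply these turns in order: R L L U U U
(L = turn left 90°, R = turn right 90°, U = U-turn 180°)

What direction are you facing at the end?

Answer: Final heading: West

Derivation:
Start: South
  R (right (90° clockwise)) -> West
  L (left (90° counter-clockwise)) -> South
  L (left (90° counter-clockwise)) -> East
  U (U-turn (180°)) -> West
  U (U-turn (180°)) -> East
  U (U-turn (180°)) -> West
Final: West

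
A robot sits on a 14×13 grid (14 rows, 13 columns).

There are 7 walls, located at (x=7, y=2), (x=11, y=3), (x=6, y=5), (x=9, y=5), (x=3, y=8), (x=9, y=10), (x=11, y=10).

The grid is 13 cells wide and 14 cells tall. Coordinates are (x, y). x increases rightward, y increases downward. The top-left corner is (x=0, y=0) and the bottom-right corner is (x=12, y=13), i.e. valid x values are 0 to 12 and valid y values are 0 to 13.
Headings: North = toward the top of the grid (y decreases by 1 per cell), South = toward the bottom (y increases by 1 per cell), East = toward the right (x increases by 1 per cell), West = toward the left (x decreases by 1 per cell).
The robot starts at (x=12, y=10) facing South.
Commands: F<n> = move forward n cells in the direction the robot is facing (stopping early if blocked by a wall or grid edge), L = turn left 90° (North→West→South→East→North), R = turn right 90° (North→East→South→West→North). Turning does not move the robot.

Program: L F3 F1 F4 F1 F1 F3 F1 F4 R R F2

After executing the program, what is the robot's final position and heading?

Start: (x=12, y=10), facing South
  L: turn left, now facing East
  F3: move forward 0/3 (blocked), now at (x=12, y=10)
  F1: move forward 0/1 (blocked), now at (x=12, y=10)
  F4: move forward 0/4 (blocked), now at (x=12, y=10)
  F1: move forward 0/1 (blocked), now at (x=12, y=10)
  F1: move forward 0/1 (blocked), now at (x=12, y=10)
  F3: move forward 0/3 (blocked), now at (x=12, y=10)
  F1: move forward 0/1 (blocked), now at (x=12, y=10)
  F4: move forward 0/4 (blocked), now at (x=12, y=10)
  R: turn right, now facing South
  R: turn right, now facing West
  F2: move forward 0/2 (blocked), now at (x=12, y=10)
Final: (x=12, y=10), facing West

Answer: Final position: (x=12, y=10), facing West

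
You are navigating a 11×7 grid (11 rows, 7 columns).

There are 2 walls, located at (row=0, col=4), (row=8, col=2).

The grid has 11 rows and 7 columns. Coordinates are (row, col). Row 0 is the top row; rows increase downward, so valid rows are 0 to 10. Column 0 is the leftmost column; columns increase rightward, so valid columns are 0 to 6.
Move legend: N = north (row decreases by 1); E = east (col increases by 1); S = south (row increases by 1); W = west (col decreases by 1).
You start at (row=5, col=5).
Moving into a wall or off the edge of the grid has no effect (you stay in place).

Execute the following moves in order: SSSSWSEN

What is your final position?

Start: (row=5, col=5)
  S (south): (row=5, col=5) -> (row=6, col=5)
  S (south): (row=6, col=5) -> (row=7, col=5)
  S (south): (row=7, col=5) -> (row=8, col=5)
  S (south): (row=8, col=5) -> (row=9, col=5)
  W (west): (row=9, col=5) -> (row=9, col=4)
  S (south): (row=9, col=4) -> (row=10, col=4)
  E (east): (row=10, col=4) -> (row=10, col=5)
  N (north): (row=10, col=5) -> (row=9, col=5)
Final: (row=9, col=5)

Answer: Final position: (row=9, col=5)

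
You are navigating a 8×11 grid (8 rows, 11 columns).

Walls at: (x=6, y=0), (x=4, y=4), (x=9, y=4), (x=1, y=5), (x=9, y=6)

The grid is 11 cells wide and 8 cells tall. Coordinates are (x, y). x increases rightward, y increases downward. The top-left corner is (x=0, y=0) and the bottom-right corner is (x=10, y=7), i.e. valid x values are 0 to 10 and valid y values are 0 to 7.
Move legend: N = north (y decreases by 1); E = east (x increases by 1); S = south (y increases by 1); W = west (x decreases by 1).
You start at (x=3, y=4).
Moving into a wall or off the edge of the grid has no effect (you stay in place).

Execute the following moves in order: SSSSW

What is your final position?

Start: (x=3, y=4)
  S (south): (x=3, y=4) -> (x=3, y=5)
  S (south): (x=3, y=5) -> (x=3, y=6)
  S (south): (x=3, y=6) -> (x=3, y=7)
  S (south): blocked, stay at (x=3, y=7)
  W (west): (x=3, y=7) -> (x=2, y=7)
Final: (x=2, y=7)

Answer: Final position: (x=2, y=7)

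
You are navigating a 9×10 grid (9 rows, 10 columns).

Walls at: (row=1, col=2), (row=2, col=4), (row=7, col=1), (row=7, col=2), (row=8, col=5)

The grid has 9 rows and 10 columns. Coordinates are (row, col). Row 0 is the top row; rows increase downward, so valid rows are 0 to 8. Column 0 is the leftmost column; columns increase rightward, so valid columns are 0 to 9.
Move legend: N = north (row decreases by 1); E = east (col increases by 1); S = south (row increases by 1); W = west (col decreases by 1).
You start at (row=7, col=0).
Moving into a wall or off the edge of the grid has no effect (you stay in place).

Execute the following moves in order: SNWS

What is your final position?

Answer: Final position: (row=8, col=0)

Derivation:
Start: (row=7, col=0)
  S (south): (row=7, col=0) -> (row=8, col=0)
  N (north): (row=8, col=0) -> (row=7, col=0)
  W (west): blocked, stay at (row=7, col=0)
  S (south): (row=7, col=0) -> (row=8, col=0)
Final: (row=8, col=0)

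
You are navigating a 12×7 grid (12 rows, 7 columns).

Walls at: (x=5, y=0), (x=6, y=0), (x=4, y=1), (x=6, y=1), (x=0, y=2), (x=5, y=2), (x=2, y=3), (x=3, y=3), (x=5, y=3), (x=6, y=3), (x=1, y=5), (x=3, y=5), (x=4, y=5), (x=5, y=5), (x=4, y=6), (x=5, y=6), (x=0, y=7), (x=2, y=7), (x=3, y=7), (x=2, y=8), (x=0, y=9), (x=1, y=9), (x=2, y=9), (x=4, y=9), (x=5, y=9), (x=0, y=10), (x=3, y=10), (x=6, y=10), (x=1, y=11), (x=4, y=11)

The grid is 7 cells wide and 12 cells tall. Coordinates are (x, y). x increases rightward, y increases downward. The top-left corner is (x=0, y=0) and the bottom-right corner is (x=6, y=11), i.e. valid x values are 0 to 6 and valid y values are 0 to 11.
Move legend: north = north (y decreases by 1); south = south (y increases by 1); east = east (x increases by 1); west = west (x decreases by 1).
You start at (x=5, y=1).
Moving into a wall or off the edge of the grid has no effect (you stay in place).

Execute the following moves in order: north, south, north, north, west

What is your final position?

Start: (x=5, y=1)
  north (north): blocked, stay at (x=5, y=1)
  south (south): blocked, stay at (x=5, y=1)
  north (north): blocked, stay at (x=5, y=1)
  north (north): blocked, stay at (x=5, y=1)
  west (west): blocked, stay at (x=5, y=1)
Final: (x=5, y=1)

Answer: Final position: (x=5, y=1)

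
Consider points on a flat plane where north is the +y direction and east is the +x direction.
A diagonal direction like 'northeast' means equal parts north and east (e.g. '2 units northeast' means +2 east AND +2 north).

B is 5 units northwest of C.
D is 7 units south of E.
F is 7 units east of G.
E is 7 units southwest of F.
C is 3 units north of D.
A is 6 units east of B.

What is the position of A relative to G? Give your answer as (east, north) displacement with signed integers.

Answer: A is at (east=1, north=-6) relative to G.

Derivation:
Place G at the origin (east=0, north=0).
  F is 7 units east of G: delta (east=+7, north=+0); F at (east=7, north=0).
  E is 7 units southwest of F: delta (east=-7, north=-7); E at (east=0, north=-7).
  D is 7 units south of E: delta (east=+0, north=-7); D at (east=0, north=-14).
  C is 3 units north of D: delta (east=+0, north=+3); C at (east=0, north=-11).
  B is 5 units northwest of C: delta (east=-5, north=+5); B at (east=-5, north=-6).
  A is 6 units east of B: delta (east=+6, north=+0); A at (east=1, north=-6).
Therefore A relative to G: (east=1, north=-6).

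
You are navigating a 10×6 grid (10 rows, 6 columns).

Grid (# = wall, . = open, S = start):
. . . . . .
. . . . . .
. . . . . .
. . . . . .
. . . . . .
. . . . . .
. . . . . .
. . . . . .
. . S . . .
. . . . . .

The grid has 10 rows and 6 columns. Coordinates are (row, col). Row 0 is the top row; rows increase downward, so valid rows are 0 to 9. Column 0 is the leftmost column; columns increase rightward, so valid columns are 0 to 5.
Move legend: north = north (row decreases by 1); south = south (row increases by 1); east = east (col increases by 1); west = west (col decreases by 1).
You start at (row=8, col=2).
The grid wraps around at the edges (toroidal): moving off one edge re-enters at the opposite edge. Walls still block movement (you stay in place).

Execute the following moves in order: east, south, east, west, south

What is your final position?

Start: (row=8, col=2)
  east (east): (row=8, col=2) -> (row=8, col=3)
  south (south): (row=8, col=3) -> (row=9, col=3)
  east (east): (row=9, col=3) -> (row=9, col=4)
  west (west): (row=9, col=4) -> (row=9, col=3)
  south (south): (row=9, col=3) -> (row=0, col=3)
Final: (row=0, col=3)

Answer: Final position: (row=0, col=3)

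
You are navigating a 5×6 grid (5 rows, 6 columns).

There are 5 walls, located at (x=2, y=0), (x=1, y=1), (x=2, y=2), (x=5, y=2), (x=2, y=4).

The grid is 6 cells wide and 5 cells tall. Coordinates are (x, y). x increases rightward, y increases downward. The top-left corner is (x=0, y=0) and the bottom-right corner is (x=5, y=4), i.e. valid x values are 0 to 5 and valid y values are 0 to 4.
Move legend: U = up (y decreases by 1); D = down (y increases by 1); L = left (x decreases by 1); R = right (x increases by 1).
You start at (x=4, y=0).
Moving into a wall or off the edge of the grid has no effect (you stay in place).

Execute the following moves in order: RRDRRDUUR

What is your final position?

Start: (x=4, y=0)
  R (right): (x=4, y=0) -> (x=5, y=0)
  R (right): blocked, stay at (x=5, y=0)
  D (down): (x=5, y=0) -> (x=5, y=1)
  R (right): blocked, stay at (x=5, y=1)
  R (right): blocked, stay at (x=5, y=1)
  D (down): blocked, stay at (x=5, y=1)
  U (up): (x=5, y=1) -> (x=5, y=0)
  U (up): blocked, stay at (x=5, y=0)
  R (right): blocked, stay at (x=5, y=0)
Final: (x=5, y=0)

Answer: Final position: (x=5, y=0)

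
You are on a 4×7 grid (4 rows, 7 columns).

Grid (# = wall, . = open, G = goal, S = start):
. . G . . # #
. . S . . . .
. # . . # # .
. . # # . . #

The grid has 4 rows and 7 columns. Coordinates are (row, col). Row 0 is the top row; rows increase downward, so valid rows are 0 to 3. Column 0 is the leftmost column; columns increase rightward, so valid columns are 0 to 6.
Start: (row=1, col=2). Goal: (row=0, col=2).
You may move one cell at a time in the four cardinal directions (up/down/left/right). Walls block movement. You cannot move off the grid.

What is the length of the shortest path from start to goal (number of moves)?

Answer: Shortest path length: 1

Derivation:
BFS from (row=1, col=2) until reaching (row=0, col=2):
  Distance 0: (row=1, col=2)
  Distance 1: (row=0, col=2), (row=1, col=1), (row=1, col=3), (row=2, col=2)  <- goal reached here
One shortest path (1 moves): (row=1, col=2) -> (row=0, col=2)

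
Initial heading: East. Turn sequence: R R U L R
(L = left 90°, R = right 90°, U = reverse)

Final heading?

Start: East
  R (right (90° clockwise)) -> South
  R (right (90° clockwise)) -> West
  U (U-turn (180°)) -> East
  L (left (90° counter-clockwise)) -> North
  R (right (90° clockwise)) -> East
Final: East

Answer: Final heading: East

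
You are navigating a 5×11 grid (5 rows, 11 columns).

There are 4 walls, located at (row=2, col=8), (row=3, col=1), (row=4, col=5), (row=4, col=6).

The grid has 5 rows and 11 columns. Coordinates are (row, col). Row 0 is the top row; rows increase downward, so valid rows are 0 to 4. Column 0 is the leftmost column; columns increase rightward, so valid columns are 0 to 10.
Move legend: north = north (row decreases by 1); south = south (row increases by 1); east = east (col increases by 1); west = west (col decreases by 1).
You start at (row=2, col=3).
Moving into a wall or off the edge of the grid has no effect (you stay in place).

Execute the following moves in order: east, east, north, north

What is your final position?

Answer: Final position: (row=0, col=5)

Derivation:
Start: (row=2, col=3)
  east (east): (row=2, col=3) -> (row=2, col=4)
  east (east): (row=2, col=4) -> (row=2, col=5)
  north (north): (row=2, col=5) -> (row=1, col=5)
  north (north): (row=1, col=5) -> (row=0, col=5)
Final: (row=0, col=5)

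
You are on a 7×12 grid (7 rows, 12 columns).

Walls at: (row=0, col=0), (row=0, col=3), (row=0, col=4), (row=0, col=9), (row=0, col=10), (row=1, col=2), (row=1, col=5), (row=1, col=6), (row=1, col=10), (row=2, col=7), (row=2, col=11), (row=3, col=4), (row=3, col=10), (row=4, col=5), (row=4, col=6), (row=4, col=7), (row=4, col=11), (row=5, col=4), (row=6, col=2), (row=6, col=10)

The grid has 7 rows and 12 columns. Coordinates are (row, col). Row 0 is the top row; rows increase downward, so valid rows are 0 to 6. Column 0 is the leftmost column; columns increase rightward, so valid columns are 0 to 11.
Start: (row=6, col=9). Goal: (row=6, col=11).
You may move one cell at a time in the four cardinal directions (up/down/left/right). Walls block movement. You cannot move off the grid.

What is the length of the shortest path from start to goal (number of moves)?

Answer: Shortest path length: 4

Derivation:
BFS from (row=6, col=9) until reaching (row=6, col=11):
  Distance 0: (row=6, col=9)
  Distance 1: (row=5, col=9), (row=6, col=8)
  Distance 2: (row=4, col=9), (row=5, col=8), (row=5, col=10), (row=6, col=7)
  Distance 3: (row=3, col=9), (row=4, col=8), (row=4, col=10), (row=5, col=7), (row=5, col=11), (row=6, col=6)
  Distance 4: (row=2, col=9), (row=3, col=8), (row=5, col=6), (row=6, col=5), (row=6, col=11)  <- goal reached here
One shortest path (4 moves): (row=6, col=9) -> (row=5, col=9) -> (row=5, col=10) -> (row=5, col=11) -> (row=6, col=11)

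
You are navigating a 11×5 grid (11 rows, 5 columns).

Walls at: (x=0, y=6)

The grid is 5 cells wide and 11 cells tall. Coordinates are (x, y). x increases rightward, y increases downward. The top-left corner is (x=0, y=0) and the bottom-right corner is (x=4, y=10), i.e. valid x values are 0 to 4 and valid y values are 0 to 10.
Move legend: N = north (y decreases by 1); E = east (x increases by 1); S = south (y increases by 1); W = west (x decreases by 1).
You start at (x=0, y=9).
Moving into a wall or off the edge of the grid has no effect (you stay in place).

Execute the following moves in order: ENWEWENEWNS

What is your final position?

Start: (x=0, y=9)
  E (east): (x=0, y=9) -> (x=1, y=9)
  N (north): (x=1, y=9) -> (x=1, y=8)
  W (west): (x=1, y=8) -> (x=0, y=8)
  E (east): (x=0, y=8) -> (x=1, y=8)
  W (west): (x=1, y=8) -> (x=0, y=8)
  E (east): (x=0, y=8) -> (x=1, y=8)
  N (north): (x=1, y=8) -> (x=1, y=7)
  E (east): (x=1, y=7) -> (x=2, y=7)
  W (west): (x=2, y=7) -> (x=1, y=7)
  N (north): (x=1, y=7) -> (x=1, y=6)
  S (south): (x=1, y=6) -> (x=1, y=7)
Final: (x=1, y=7)

Answer: Final position: (x=1, y=7)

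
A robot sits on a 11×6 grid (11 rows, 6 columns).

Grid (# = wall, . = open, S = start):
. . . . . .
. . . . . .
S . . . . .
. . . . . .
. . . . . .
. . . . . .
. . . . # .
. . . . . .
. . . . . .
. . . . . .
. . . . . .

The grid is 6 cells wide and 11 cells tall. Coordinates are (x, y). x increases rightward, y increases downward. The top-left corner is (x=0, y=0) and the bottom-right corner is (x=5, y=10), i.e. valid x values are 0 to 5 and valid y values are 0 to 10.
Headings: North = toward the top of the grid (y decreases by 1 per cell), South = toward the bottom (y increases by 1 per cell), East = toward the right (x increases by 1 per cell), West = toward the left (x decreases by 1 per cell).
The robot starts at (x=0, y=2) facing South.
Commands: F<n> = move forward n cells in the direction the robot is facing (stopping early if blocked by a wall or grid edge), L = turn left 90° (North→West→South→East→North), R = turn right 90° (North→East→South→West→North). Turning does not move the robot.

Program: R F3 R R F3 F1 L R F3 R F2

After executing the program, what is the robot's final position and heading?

Start: (x=0, y=2), facing South
  R: turn right, now facing West
  F3: move forward 0/3 (blocked), now at (x=0, y=2)
  R: turn right, now facing North
  R: turn right, now facing East
  F3: move forward 3, now at (x=3, y=2)
  F1: move forward 1, now at (x=4, y=2)
  L: turn left, now facing North
  R: turn right, now facing East
  F3: move forward 1/3 (blocked), now at (x=5, y=2)
  R: turn right, now facing South
  F2: move forward 2, now at (x=5, y=4)
Final: (x=5, y=4), facing South

Answer: Final position: (x=5, y=4), facing South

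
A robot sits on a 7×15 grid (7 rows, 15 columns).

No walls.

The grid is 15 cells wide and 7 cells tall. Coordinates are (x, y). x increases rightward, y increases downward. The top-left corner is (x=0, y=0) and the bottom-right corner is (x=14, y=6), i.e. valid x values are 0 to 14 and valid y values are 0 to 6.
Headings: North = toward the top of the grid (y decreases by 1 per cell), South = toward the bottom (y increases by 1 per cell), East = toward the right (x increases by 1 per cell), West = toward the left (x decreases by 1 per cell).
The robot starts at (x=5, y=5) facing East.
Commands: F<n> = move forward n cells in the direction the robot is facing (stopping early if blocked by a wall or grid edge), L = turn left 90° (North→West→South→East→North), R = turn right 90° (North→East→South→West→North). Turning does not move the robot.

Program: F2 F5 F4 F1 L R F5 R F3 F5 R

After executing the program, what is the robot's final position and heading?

Answer: Final position: (x=14, y=6), facing West

Derivation:
Start: (x=5, y=5), facing East
  F2: move forward 2, now at (x=7, y=5)
  F5: move forward 5, now at (x=12, y=5)
  F4: move forward 2/4 (blocked), now at (x=14, y=5)
  F1: move forward 0/1 (blocked), now at (x=14, y=5)
  L: turn left, now facing North
  R: turn right, now facing East
  F5: move forward 0/5 (blocked), now at (x=14, y=5)
  R: turn right, now facing South
  F3: move forward 1/3 (blocked), now at (x=14, y=6)
  F5: move forward 0/5 (blocked), now at (x=14, y=6)
  R: turn right, now facing West
Final: (x=14, y=6), facing West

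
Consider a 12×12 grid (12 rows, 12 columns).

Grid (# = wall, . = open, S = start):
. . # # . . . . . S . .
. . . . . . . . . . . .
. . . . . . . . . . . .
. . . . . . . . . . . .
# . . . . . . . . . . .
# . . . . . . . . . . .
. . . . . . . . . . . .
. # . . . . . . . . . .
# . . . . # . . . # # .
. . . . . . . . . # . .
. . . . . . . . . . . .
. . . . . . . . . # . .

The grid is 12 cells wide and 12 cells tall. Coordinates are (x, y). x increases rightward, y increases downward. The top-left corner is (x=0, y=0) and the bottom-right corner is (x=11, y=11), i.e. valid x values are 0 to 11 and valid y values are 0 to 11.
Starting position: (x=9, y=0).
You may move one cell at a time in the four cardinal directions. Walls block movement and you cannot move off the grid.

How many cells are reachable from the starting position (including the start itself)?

Answer: Reachable cells: 133

Derivation:
BFS flood-fill from (x=9, y=0):
  Distance 0: (x=9, y=0)
  Distance 1: (x=8, y=0), (x=10, y=0), (x=9, y=1)
  Distance 2: (x=7, y=0), (x=11, y=0), (x=8, y=1), (x=10, y=1), (x=9, y=2)
  Distance 3: (x=6, y=0), (x=7, y=1), (x=11, y=1), (x=8, y=2), (x=10, y=2), (x=9, y=3)
  Distance 4: (x=5, y=0), (x=6, y=1), (x=7, y=2), (x=11, y=2), (x=8, y=3), (x=10, y=3), (x=9, y=4)
  Distance 5: (x=4, y=0), (x=5, y=1), (x=6, y=2), (x=7, y=3), (x=11, y=3), (x=8, y=4), (x=10, y=4), (x=9, y=5)
  Distance 6: (x=4, y=1), (x=5, y=2), (x=6, y=3), (x=7, y=4), (x=11, y=4), (x=8, y=5), (x=10, y=5), (x=9, y=6)
  Distance 7: (x=3, y=1), (x=4, y=2), (x=5, y=3), (x=6, y=4), (x=7, y=5), (x=11, y=5), (x=8, y=6), (x=10, y=6), (x=9, y=7)
  Distance 8: (x=2, y=1), (x=3, y=2), (x=4, y=3), (x=5, y=4), (x=6, y=5), (x=7, y=6), (x=11, y=6), (x=8, y=7), (x=10, y=7)
  Distance 9: (x=1, y=1), (x=2, y=2), (x=3, y=3), (x=4, y=4), (x=5, y=5), (x=6, y=6), (x=7, y=7), (x=11, y=7), (x=8, y=8)
  Distance 10: (x=1, y=0), (x=0, y=1), (x=1, y=2), (x=2, y=3), (x=3, y=4), (x=4, y=5), (x=5, y=6), (x=6, y=7), (x=7, y=8), (x=11, y=8), (x=8, y=9)
  Distance 11: (x=0, y=0), (x=0, y=2), (x=1, y=3), (x=2, y=4), (x=3, y=5), (x=4, y=6), (x=5, y=7), (x=6, y=8), (x=7, y=9), (x=11, y=9), (x=8, y=10)
  Distance 12: (x=0, y=3), (x=1, y=4), (x=2, y=5), (x=3, y=6), (x=4, y=7), (x=6, y=9), (x=10, y=9), (x=7, y=10), (x=9, y=10), (x=11, y=10), (x=8, y=11)
  Distance 13: (x=1, y=5), (x=2, y=6), (x=3, y=7), (x=4, y=8), (x=5, y=9), (x=6, y=10), (x=10, y=10), (x=7, y=11), (x=11, y=11)
  Distance 14: (x=1, y=6), (x=2, y=7), (x=3, y=8), (x=4, y=9), (x=5, y=10), (x=6, y=11), (x=10, y=11)
  Distance 15: (x=0, y=6), (x=2, y=8), (x=3, y=9), (x=4, y=10), (x=5, y=11)
  Distance 16: (x=0, y=7), (x=1, y=8), (x=2, y=9), (x=3, y=10), (x=4, y=11)
  Distance 17: (x=1, y=9), (x=2, y=10), (x=3, y=11)
  Distance 18: (x=0, y=9), (x=1, y=10), (x=2, y=11)
  Distance 19: (x=0, y=10), (x=1, y=11)
  Distance 20: (x=0, y=11)
Total reachable: 133 (grid has 133 open cells total)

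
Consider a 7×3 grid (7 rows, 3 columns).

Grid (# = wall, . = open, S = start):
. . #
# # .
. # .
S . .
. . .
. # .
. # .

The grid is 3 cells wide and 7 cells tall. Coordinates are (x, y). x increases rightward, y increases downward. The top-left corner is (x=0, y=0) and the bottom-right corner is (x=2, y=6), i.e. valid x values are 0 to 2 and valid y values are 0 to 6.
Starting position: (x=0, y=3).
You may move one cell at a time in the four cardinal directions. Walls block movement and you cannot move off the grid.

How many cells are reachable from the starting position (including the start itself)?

BFS flood-fill from (x=0, y=3):
  Distance 0: (x=0, y=3)
  Distance 1: (x=0, y=2), (x=1, y=3), (x=0, y=4)
  Distance 2: (x=2, y=3), (x=1, y=4), (x=0, y=5)
  Distance 3: (x=2, y=2), (x=2, y=4), (x=0, y=6)
  Distance 4: (x=2, y=1), (x=2, y=5)
  Distance 5: (x=2, y=6)
Total reachable: 13 (grid has 15 open cells total)

Answer: Reachable cells: 13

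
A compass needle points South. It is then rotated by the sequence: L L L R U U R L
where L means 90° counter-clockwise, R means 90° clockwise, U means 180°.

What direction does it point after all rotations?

Start: South
  L (left (90° counter-clockwise)) -> East
  L (left (90° counter-clockwise)) -> North
  L (left (90° counter-clockwise)) -> West
  R (right (90° clockwise)) -> North
  U (U-turn (180°)) -> South
  U (U-turn (180°)) -> North
  R (right (90° clockwise)) -> East
  L (left (90° counter-clockwise)) -> North
Final: North

Answer: Final heading: North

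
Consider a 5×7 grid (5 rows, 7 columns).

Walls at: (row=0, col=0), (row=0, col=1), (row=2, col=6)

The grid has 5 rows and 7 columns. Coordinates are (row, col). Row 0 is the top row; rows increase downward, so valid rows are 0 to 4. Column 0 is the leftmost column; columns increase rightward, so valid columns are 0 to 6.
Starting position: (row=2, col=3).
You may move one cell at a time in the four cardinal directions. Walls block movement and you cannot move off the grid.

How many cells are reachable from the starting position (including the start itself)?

Answer: Reachable cells: 32

Derivation:
BFS flood-fill from (row=2, col=3):
  Distance 0: (row=2, col=3)
  Distance 1: (row=1, col=3), (row=2, col=2), (row=2, col=4), (row=3, col=3)
  Distance 2: (row=0, col=3), (row=1, col=2), (row=1, col=4), (row=2, col=1), (row=2, col=5), (row=3, col=2), (row=3, col=4), (row=4, col=3)
  Distance 3: (row=0, col=2), (row=0, col=4), (row=1, col=1), (row=1, col=5), (row=2, col=0), (row=3, col=1), (row=3, col=5), (row=4, col=2), (row=4, col=4)
  Distance 4: (row=0, col=5), (row=1, col=0), (row=1, col=6), (row=3, col=0), (row=3, col=6), (row=4, col=1), (row=4, col=5)
  Distance 5: (row=0, col=6), (row=4, col=0), (row=4, col=6)
Total reachable: 32 (grid has 32 open cells total)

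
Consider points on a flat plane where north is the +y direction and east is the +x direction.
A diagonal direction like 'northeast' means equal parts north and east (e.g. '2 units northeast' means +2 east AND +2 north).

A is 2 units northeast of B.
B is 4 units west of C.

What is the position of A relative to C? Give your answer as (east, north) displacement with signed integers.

Place C at the origin (east=0, north=0).
  B is 4 units west of C: delta (east=-4, north=+0); B at (east=-4, north=0).
  A is 2 units northeast of B: delta (east=+2, north=+2); A at (east=-2, north=2).
Therefore A relative to C: (east=-2, north=2).

Answer: A is at (east=-2, north=2) relative to C.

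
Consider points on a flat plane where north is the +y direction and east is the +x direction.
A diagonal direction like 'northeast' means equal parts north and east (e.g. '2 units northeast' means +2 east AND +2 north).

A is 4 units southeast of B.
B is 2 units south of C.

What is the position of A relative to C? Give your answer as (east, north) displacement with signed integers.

Answer: A is at (east=4, north=-6) relative to C.

Derivation:
Place C at the origin (east=0, north=0).
  B is 2 units south of C: delta (east=+0, north=-2); B at (east=0, north=-2).
  A is 4 units southeast of B: delta (east=+4, north=-4); A at (east=4, north=-6).
Therefore A relative to C: (east=4, north=-6).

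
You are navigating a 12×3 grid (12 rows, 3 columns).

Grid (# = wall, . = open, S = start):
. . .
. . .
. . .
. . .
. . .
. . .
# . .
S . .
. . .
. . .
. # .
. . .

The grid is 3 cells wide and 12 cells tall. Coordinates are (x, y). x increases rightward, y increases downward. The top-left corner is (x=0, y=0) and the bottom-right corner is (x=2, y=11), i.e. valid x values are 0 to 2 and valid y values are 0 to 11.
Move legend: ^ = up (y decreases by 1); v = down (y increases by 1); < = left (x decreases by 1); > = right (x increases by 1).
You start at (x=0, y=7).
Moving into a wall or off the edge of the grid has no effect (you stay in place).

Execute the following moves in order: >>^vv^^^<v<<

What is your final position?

Start: (x=0, y=7)
  > (right): (x=0, y=7) -> (x=1, y=7)
  > (right): (x=1, y=7) -> (x=2, y=7)
  ^ (up): (x=2, y=7) -> (x=2, y=6)
  v (down): (x=2, y=6) -> (x=2, y=7)
  v (down): (x=2, y=7) -> (x=2, y=8)
  ^ (up): (x=2, y=8) -> (x=2, y=7)
  ^ (up): (x=2, y=7) -> (x=2, y=6)
  ^ (up): (x=2, y=6) -> (x=2, y=5)
  < (left): (x=2, y=5) -> (x=1, y=5)
  v (down): (x=1, y=5) -> (x=1, y=6)
  < (left): blocked, stay at (x=1, y=6)
  < (left): blocked, stay at (x=1, y=6)
Final: (x=1, y=6)

Answer: Final position: (x=1, y=6)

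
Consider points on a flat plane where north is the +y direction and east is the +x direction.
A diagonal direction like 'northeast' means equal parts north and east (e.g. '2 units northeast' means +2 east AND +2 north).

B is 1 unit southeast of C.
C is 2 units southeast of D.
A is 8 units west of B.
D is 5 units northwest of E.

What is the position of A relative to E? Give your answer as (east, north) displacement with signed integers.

Answer: A is at (east=-10, north=2) relative to E.

Derivation:
Place E at the origin (east=0, north=0).
  D is 5 units northwest of E: delta (east=-5, north=+5); D at (east=-5, north=5).
  C is 2 units southeast of D: delta (east=+2, north=-2); C at (east=-3, north=3).
  B is 1 unit southeast of C: delta (east=+1, north=-1); B at (east=-2, north=2).
  A is 8 units west of B: delta (east=-8, north=+0); A at (east=-10, north=2).
Therefore A relative to E: (east=-10, north=2).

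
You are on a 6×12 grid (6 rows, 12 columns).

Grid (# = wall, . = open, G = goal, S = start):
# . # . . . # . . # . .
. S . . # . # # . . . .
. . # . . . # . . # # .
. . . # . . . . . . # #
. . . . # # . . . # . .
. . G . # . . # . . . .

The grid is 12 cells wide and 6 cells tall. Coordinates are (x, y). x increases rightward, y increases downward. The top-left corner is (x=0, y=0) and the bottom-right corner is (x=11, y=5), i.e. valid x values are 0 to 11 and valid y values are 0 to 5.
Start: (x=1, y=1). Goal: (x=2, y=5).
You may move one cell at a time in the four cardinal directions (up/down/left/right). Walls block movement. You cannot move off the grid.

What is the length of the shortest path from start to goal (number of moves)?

BFS from (x=1, y=1) until reaching (x=2, y=5):
  Distance 0: (x=1, y=1)
  Distance 1: (x=1, y=0), (x=0, y=1), (x=2, y=1), (x=1, y=2)
  Distance 2: (x=3, y=1), (x=0, y=2), (x=1, y=3)
  Distance 3: (x=3, y=0), (x=3, y=2), (x=0, y=3), (x=2, y=3), (x=1, y=4)
  Distance 4: (x=4, y=0), (x=4, y=2), (x=0, y=4), (x=2, y=4), (x=1, y=5)
  Distance 5: (x=5, y=0), (x=5, y=2), (x=4, y=3), (x=3, y=4), (x=0, y=5), (x=2, y=5)  <- goal reached here
One shortest path (5 moves): (x=1, y=1) -> (x=1, y=2) -> (x=1, y=3) -> (x=2, y=3) -> (x=2, y=4) -> (x=2, y=5)

Answer: Shortest path length: 5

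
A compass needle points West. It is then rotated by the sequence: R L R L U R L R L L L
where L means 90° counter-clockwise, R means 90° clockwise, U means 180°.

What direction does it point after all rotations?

Start: West
  R (right (90° clockwise)) -> North
  L (left (90° counter-clockwise)) -> West
  R (right (90° clockwise)) -> North
  L (left (90° counter-clockwise)) -> West
  U (U-turn (180°)) -> East
  R (right (90° clockwise)) -> South
  L (left (90° counter-clockwise)) -> East
  R (right (90° clockwise)) -> South
  L (left (90° counter-clockwise)) -> East
  L (left (90° counter-clockwise)) -> North
  L (left (90° counter-clockwise)) -> West
Final: West

Answer: Final heading: West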